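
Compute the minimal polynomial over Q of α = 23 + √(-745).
m_α(x) = x^2 - 46x + 1274

From α - 23 = √(-745), squaring gives (α - 23)^2 = -745, i.e. α^2 - 46α + 529 = -745, so α^2 - 46α + 1274 = 0. The discriminant of x^2 - 46x + 1274 is (-46)^2 - 4·(1274) = 2116 - 5096 = -2980, and 4·(-745) is not a perfect square in Q since -745 is squarefree and ≠ 1. Hence x^2 - 46x + 1274 is irreducible over Q and is the minimal polynomial of α.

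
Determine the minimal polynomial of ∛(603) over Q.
m_α(x) = x^3 - 603

α satisfies α^3 = 603, so x^3 - 603 annihilates α. By the rational root test, a rational root p/q (in lowest terms) of x^3 - 603 would satisfy p^3 = 603 q^3, forcing q = 1 and p^3 = 603; but 603 is not a perfect cube, contradiction. A monic cubic over Q with no rational root is irreducible (any nontrivial factorization would include a linear factor). Hence x^3 - 603 is the minimal polynomial of α, and in particular [Q(α):Q] = 3.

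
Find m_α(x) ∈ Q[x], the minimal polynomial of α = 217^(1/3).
m_α(x) = x^3 - 217

α satisfies α^3 = 217, so x^3 - 217 annihilates α. By the rational root test, a rational root p/q (in lowest terms) of x^3 - 217 would satisfy p^3 = 217 q^3, forcing q = 1 and p^3 = 217; but 217 is not a perfect cube, contradiction. A monic cubic over Q with no rational root is irreducible (any nontrivial factorization would include a linear factor). Hence x^3 - 217 is the minimal polynomial of α, and in particular [Q(α):Q] = 3.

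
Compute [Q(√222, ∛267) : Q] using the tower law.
[Q(√222, ∛267) : Q] = 6

Let L = Q(√222, ∛267). Since Q(√222) ⊂ L and [Q(√222):Q] = 2, the tower law gives 2 | [L:Q]. Likewise Q(∛267) ⊂ L with [Q(∛267):Q] = 3 (because 267 is not a perfect cube), so 3 | [L:Q]. As gcd(2,3) = 1, [L:Q] is divisible by 6. Conversely L is generated over Q by √222 and ∛267, so [L:Q] ≤ 2·3 = 6. Therefore [Q(√222, ∛267) : Q] = 6.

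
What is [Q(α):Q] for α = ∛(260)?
[Q(α):Q] = 3

The minimal polynomial of α is x^3 - 260, irreducible over Q since 260 is not a perfect cube (so x^3 - 260 has no rational root). Hence [Q(α):Q] = deg(m_α) = 3.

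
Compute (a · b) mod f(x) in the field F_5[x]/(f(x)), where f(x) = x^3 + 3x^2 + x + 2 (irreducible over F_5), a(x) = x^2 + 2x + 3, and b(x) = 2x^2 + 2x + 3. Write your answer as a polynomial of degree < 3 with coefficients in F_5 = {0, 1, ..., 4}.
a · b ≡ x^2 + 3x + 4 (mod f(x))

Multiply in F_5[x]: a(x)·b(x) = (x^2 + 2x + 3)·(2x^2 + 2x + 3) = 2x^4 + x^3 + 3x^2 + 2x + 4. This has degree ≥ 3, so divide by f(x) over F_5: 2x^4 + x^3 + 3x^2 + 2x + 4 = (2x)·(x^3 + 3x^2 + x + 2) + (x^2 + 3x + 4). Hence a·b ≡ x^2 + 3x + 4 (mod f). (F_5[x]/(f) is a field with 5^3 = 125 elements since f is irreducible of degree 3.)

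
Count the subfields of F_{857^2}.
F_{857^2} has 2 subfields

The subfields of F_{p^n} are exactly the fields F_{p^d} for d | n (each is the fixed field of the unique index-d subgroup of Gal(F_{p^n}/F_p) ≅ Z/nZ). The divisors of n = 2 are {1, 2}, giving 2 subfields: F_{857^1}, F_{857^2}.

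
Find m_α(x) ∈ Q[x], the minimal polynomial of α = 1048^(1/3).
m_α(x) = x^3 - 1048

α satisfies α^3 = 1048, so x^3 - 1048 annihilates α. By the rational root test, a rational root p/q (in lowest terms) of x^3 - 1048 would satisfy p^3 = 1048 q^3, forcing q = 1 and p^3 = 1048; but 1048 is not a perfect cube, contradiction. A monic cubic over Q with no rational root is irreducible (any nontrivial factorization would include a linear factor). Hence x^3 - 1048 is the minimal polynomial of α, and in particular [Q(α):Q] = 3.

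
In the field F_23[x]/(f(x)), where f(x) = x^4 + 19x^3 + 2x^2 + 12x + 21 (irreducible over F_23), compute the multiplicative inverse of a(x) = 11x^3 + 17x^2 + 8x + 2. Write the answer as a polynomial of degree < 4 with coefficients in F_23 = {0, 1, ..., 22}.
a(x)^(-1) ≡ 13x^3 + 18x^2 + 20x + 5 (mod f(x))

Since f is irreducible over F_23, F_23[x]/(f) is a field and a(x) ≠ 0 has an inverse. Apply the extended Euclidean algorithm to f(x) and a(x) in F_23[x]: f(x) = (21x + 9)·a(x) + (3x^2 + 13x + 3);  a(x) = (19x)·(3x^2 + 13x + 3) + (20x + 2);  (3x^2 + 13x + 3) = (22x + 18)·(20x + 2) + (13). The last nonzero remainder is the constant 13 = gcd(f, a) in F_23. Back-substituting through the division chain expresses 13 = s(x)·a(x) + t(x)·f(x) with s(x) ≡ 8x^3 + 4x^2 + 7x + 19 (mod f), so (8x^3 + 4x^2 + 7x + 19)·a(x) ≡ 13 (mod f). Multiplying by 13^(-1) ≡ 16 in F_23 gives a(x)^(-1) ≡ 16·(8x^3 + 4x^2 + 7x + 19) ≡ 13x^3 + 18x^2 + 20x + 5 (mod f). Check: (11x^3 + 17x^2 + 8x + 2)·(13x^3 + 18x^2 + 20x + 5) = 5x^6 + 5x^5 + 9x^4 + 13x^3 + 5x^2 + 11x + 10 ≡ 1 (mod x^4 + 19x^3 + 2x^2 + 12x + 21).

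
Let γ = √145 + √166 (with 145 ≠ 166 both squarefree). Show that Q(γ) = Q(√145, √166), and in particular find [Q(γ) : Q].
[Q(γ) : Q] = 4 (equivalently, Q(γ) = Q(√145, √166))

Obviously Q(γ) ⊆ Q(√145, √166), and [Q(√145, √166):Q] = 4 (since 145, 166 are distinct squarefree integers > 1 with 24070 not a perfect square). To show equality we compute the minimal polynomial of γ. From γ = √145 + √166: γ^2 = 145 + 2√(24070) + 166 = 311 + 2√(24070), so γ^2 - 311 = 2√(24070); squaring, (γ^2 - 311)^2 = 4·24070, i.e. γ^4 - 622γ^2 + 96721 - 96280 = 0, i.e. γ^4 - 622γ^2 + 441 = 0. So γ is a root of x^4 - 622x^2 + 441. This polynomial is irreducible over Q: it has no rational root (each ±√145 ± √166 is irrational), and any factorization into two quadratics over Q would force √(24070) ∈ Q (pairing opposite roots) or √145, √166 ∈ Q (other pairings), all impossible. Hence [Q(γ):Q] = 4 = [Q(√145, √166):Q], so Q(γ) = Q(√145, √166).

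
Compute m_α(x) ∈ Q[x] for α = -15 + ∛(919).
m_α(x) = x^3 + 45x^2 + 675x + 2456

Set β = α + 15 = ∛(919), so β^3 = 919. Then (α + 15)^3 - 919 = 0, i.e. α is a root of g(x) = (x + 15)^3 - 919 = x^3 + 45x^2 + 675x + 2456. Since g(x) = h(x + 15) where h(x) = x^3 - 919, and h is irreducible over Q (because 919 is not a perfect cube, so h has no rational root, and a monic cubic with no rational root is irreducible), g is also irreducible (irreducibility is preserved under the substitution x → x + 15). Hence m_α(x) = x^3 + 45x^2 + 675x + 2456.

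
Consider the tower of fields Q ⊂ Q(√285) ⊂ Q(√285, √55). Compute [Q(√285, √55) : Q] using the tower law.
[Q(√285, √55) : Q] = 4

[Q(√285):Q] = 2 (min poly x^2 - 285, irreducible since 285 is squarefree > 1). For the top step, suppose √55 ∈ Q(√285), say √55 = c + d√285 with c, d ∈ Q. Squaring: 55 = c^2 + 285d^2 + 2cd√285. Since √285 ∉ Q this forces 2cd = 0. If d = 0 then √55 = c ∈ Q, contradicting 55 squarefree > 1. If c = 0 then 55 = 285d^2, so 285·55 = (285d)^2 is a perfect square in Q — but 285·55 = 15675 is not a perfect square (since 285 and 55 are distinct squarefree integers). Contradiction. Hence √55 ∉ Q(√285), so x^2 - 55 stays irreducible over Q(√285) and [Q(√285, √55) : Q(√285)] = 2. By the tower law, [Q(√285, √55) : Q] = 2 · 2 = 4.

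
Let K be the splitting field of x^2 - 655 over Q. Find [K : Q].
[K : Q] = 2

f(x) = x^2 - 655 factors as (x - √655)(x + √655). The splitting field is K = Q(√655). Since 655 is squarefree and > 1, it is not a perfect square, so x^2 - 655 is irreducible over Q and [Q(√655) : Q] = 2. Hence [K : Q] = 2.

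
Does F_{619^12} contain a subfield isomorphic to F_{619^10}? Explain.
No: F_{619^10} is not a subfield of F_{619^12}

F_{p^m} embeds in F_{p^n} iff m | n. Here 10 ∤ 12 (since 12 = 1·10 + 2 with remainder 2 ≠ 0), so F_{619^10} is not a subfield of F_{619^12}. Equivalently: if it were, the tower law would give 10 = [F_{619^10}:F_619] dividing [F_{619^12}:F_619] = 12, contradiction.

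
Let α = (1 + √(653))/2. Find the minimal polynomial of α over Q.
m_α(x) = x^2 - x - 163

From 2α - 1 = √(653), squaring gives (2α - 1)^2 = 653, i.e. 4α^2 - 4α + 1 = 653, so α^2 - α + (1 - 653)/4 = 0. Since 653 ≡ 1 (mod 4), (1 - 653)/4 = -163 ∈ Z. The polynomial x^2 - x - 163 has discriminant 1 - 4·(-163) = 653, which is not a perfect square in Q (d = 653 is squarefree and ≠ 1), so x^2 - x - 163 is irreducible over Q. It is the minimal polynomial of α.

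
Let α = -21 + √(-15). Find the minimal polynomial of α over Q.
m_α(x) = x^2 + 42x + 456

From α + 21 = √(-15), squaring gives (α + 21)^2 = -15, i.e. α^2 + 42α + 441 = -15, so α^2 + 42α + 456 = 0. The discriminant of x^2 + 42x + 456 is (42)^2 - 4·(456) = 1764 - 1824 = -60, and 4·(-15) is not a perfect square in Q since -15 is squarefree and ≠ 1. Hence x^2 + 42x + 456 is irreducible over Q and is the minimal polynomial of α.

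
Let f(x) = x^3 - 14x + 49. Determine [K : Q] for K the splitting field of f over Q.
[K : Q] = 6

By the rational root test, any rational root of the monic integer polynomial f(x) = x^3 - 14x + 49 must be an integer dividing the constant term 49, i.e. one of ±{1, 7, 49}. Evaluating: f(1) = 36, f(-1) = 62, f(7) = 294, f(-7) = -196, f(49) = 117012, f(-49) = -116914; none is 0, so f has no rational root and is therefore irreducible over Q (a cubic with no linear factor over a field is irreducible). For an irreducible cubic, the Galois group is A_3 or S_3 according as the discriminant disc(f) = -4a^3 - 27b^2 = -4·(-14)^3 - 27·(49)^2 = -53851 is or is not a square in Q. Here disc(f) = -53851 is not a perfect square in Q, so the Galois group of f over Q is not contained in A_3 and must be all of S_3. The splitting field has degree |S_3| = 6 over Q, so [K : Q] = 6.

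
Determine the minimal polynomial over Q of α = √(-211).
m_α(x) = x^2 + 211

α satisfies α^2 + 211 = 0, so x^2 + 211 annihilates α. Since d = -211 is squarefree and ≠ 1, it is not a perfect square in Q, so x^2 + 211 has no rational root and is therefore irreducible over Q (a degree-2 polynomial over a field is irreducible iff it has no root). Hence m_α(x) = x^2 + 211.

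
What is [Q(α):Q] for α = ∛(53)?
[Q(α):Q] = 3

The minimal polynomial of α is x^3 - 53, irreducible over Q since 53 is not a perfect cube (so x^3 - 53 has no rational root). Hence [Q(α):Q] = deg(m_α) = 3.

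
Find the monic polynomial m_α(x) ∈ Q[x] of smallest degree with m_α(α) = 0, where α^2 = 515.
m_α(x) = x^2 - 515

α satisfies α^2 - 515 = 0, so x^2 - 515 annihilates α. Since d = 515 is squarefree and ≠ 1, it is not a perfect square in Q, so x^2 - 515 has no rational root and is therefore irreducible over Q (a degree-2 polynomial over a field is irreducible iff it has no root). Hence m_α(x) = x^2 - 515.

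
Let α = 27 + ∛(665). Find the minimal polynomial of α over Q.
m_α(x) = x^3 - 81x^2 + 2187x - 20348

Set β = α - 27 = ∛(665), so β^3 = 665. Then (α - 27)^3 - 665 = 0, i.e. α is a root of g(x) = (x - 27)^3 - 665 = x^3 - 81x^2 + 2187x - 20348. Since g(x) = h(x - 27) where h(x) = x^3 - 665, and h is irreducible over Q (because 665 is not a perfect cube, so h has no rational root, and a monic cubic with no rational root is irreducible), g is also irreducible (irreducibility is preserved under the substitution x → x - 27). Hence m_α(x) = x^3 - 81x^2 + 2187x - 20348.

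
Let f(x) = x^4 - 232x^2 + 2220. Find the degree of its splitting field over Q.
[K : Q] = 4

Solving the quadratic in x^2: x^2 = (232 ± √(232^2 - 4·2220))/2 = (232 ± √44944)/2 = (232 ± 212)/2, giving x^2 = 222 or x^2 = 10. So f(x) = (x^2 - 222)(x^2 - 10) and the roots of f are ±√222, ±√10. Hence the splitting field is K = Q(√222, √10). Since 222 and 10 are distinct squarefree integers > 1, their product 2220 is not a perfect square, so √10 ∉ Q(√222). By the tower law [K:Q] = [Q(√222,√10):Q(√222)] · [Q(√222):Q] = 2 · 2 = 4.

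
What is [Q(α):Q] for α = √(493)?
[Q(α):Q] = 2

[Q(α):Q] equals the degree of the minimal polynomial of α. Here α^2 = 493 and x^2 - 493 is irreducible (d = 493 is squarefree, ≠ 1, hence not a square), so deg(m_α) = 2. Thus [Q(α):Q] = 2.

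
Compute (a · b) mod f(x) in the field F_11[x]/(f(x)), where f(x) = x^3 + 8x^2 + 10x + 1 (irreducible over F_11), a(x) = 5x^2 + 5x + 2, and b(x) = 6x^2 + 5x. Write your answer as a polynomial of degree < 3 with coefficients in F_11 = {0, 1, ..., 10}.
a · b ≡ 7x^2 + 4x + 9 (mod f(x))

Multiply in F_11[x]: a(x)·b(x) = (5x^2 + 5x + 2)·(6x^2 + 5x) = 8x^4 + 4x^2 + 10x. This has degree ≥ 3, so divide by f(x) over F_11: 8x^4 + 4x^2 + 10x = (8x + 2)·(x^3 + 8x^2 + 10x + 1) + (7x^2 + 4x + 9). Hence a·b ≡ 7x^2 + 4x + 9 (mod f). (F_11[x]/(f) is a field with 11^3 = 1331 elements since f is irreducible of degree 3.)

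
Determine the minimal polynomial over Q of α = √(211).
m_α(x) = x^2 - 211

α satisfies α^2 - 211 = 0, so x^2 - 211 annihilates α. Since d = 211 is squarefree and ≠ 1, it is not a perfect square in Q, so x^2 - 211 has no rational root and is therefore irreducible over Q (a degree-2 polynomial over a field is irreducible iff it has no root). Hence m_α(x) = x^2 - 211.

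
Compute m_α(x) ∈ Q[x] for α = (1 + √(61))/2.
m_α(x) = x^2 - x - 15

From 2α - 1 = √(61), squaring gives (2α - 1)^2 = 61, i.e. 4α^2 - 4α + 1 = 61, so α^2 - α + (1 - 61)/4 = 0. Since 61 ≡ 1 (mod 4), (1 - 61)/4 = -15 ∈ Z. The polynomial x^2 - x - 15 has discriminant 1 - 4·(-15) = 61, which is not a perfect square in Q (d = 61 is squarefree and ≠ 1), so x^2 - x - 15 is irreducible over Q. It is the minimal polynomial of α.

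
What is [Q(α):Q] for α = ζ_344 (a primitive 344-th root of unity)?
[Q(α):Q] = 168

The minimal polynomial of ζ_344 over Q is the 344-th cyclotomic polynomial Φ_344(x), which is irreducible over Q and has degree φ(344) = 168. Hence [Q(α):Q] = φ(344) = 168.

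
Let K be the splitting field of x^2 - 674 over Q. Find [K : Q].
[K : Q] = 2

f(x) = x^2 - 674 factors as (x - √674)(x + √674). The splitting field is K = Q(√674). Since 674 is squarefree and > 1, it is not a perfect square, so x^2 - 674 is irreducible over Q and [Q(√674) : Q] = 2. Hence [K : Q] = 2.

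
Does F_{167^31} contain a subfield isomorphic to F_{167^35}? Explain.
No: F_{167^35} is not a subfield of F_{167^31}

F_{p^m} embeds in F_{p^n} iff m | n. Here 35 ∤ 31 (since 31 = 0·35 + 31 with remainder 31 ≠ 0), so F_{167^35} is not a subfield of F_{167^31}. Equivalently: if it were, the tower law would give 35 = [F_{167^35}:F_167] dividing [F_{167^31}:F_167] = 31, contradiction.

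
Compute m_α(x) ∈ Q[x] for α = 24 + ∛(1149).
m_α(x) = x^3 - 72x^2 + 1728x - 14973

Set β = α - 24 = ∛(1149), so β^3 = 1149. Then (α - 24)^3 - 1149 = 0, i.e. α is a root of g(x) = (x - 24)^3 - 1149 = x^3 - 72x^2 + 1728x - 14973. Since g(x) = h(x - 24) where h(x) = x^3 - 1149, and h is irreducible over Q (because 1149 is not a perfect cube, so h has no rational root, and a monic cubic with no rational root is irreducible), g is also irreducible (irreducibility is preserved under the substitution x → x - 24). Hence m_α(x) = x^3 - 72x^2 + 1728x - 14973.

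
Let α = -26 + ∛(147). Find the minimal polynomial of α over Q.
m_α(x) = x^3 + 78x^2 + 2028x + 17429

Set β = α + 26 = ∛(147), so β^3 = 147. Then (α + 26)^3 - 147 = 0, i.e. α is a root of g(x) = (x + 26)^3 - 147 = x^3 + 78x^2 + 2028x + 17429. Since g(x) = h(x + 26) where h(x) = x^3 - 147, and h is irreducible over Q (because 147 is not a perfect cube, so h has no rational root, and a monic cubic with no rational root is irreducible), g is also irreducible (irreducibility is preserved under the substitution x → x + 26). Hence m_α(x) = x^3 + 78x^2 + 2028x + 17429.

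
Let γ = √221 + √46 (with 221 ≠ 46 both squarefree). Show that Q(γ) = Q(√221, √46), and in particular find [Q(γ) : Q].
[Q(γ) : Q] = 4 (equivalently, Q(γ) = Q(√221, √46))

Obviously Q(γ) ⊆ Q(√221, √46), and [Q(√221, √46):Q] = 4 (since 221, 46 are distinct squarefree integers > 1 with 10166 not a perfect square). To show equality we compute the minimal polynomial of γ. From γ = √221 + √46: γ^2 = 221 + 2√(10166) + 46 = 267 + 2√(10166), so γ^2 - 267 = 2√(10166); squaring, (γ^2 - 267)^2 = 4·10166, i.e. γ^4 - 534γ^2 + 71289 - 40664 = 0, i.e. γ^4 - 534γ^2 + 30625 = 0. So γ is a root of x^4 - 534x^2 + 30625. This polynomial is irreducible over Q: it has no rational root (each ±√221 ± √46 is irrational), and any factorization into two quadratics over Q would force √(10166) ∈ Q (pairing opposite roots) or √221, √46 ∈ Q (other pairings), all impossible. Hence [Q(γ):Q] = 4 = [Q(√221, √46):Q], so Q(γ) = Q(√221, √46).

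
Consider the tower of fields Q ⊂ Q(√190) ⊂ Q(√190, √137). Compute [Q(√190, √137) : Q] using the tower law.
[Q(√190, √137) : Q] = 4

[Q(√190):Q] = 2 (min poly x^2 - 190, irreducible since 190 is squarefree > 1). For the top step, suppose √137 ∈ Q(√190), say √137 = c + d√190 with c, d ∈ Q. Squaring: 137 = c^2 + 190d^2 + 2cd√190. Since √190 ∉ Q this forces 2cd = 0. If d = 0 then √137 = c ∈ Q, contradicting 137 squarefree > 1. If c = 0 then 137 = 190d^2, so 190·137 = (190d)^2 is a perfect square in Q — but 190·137 = 26030 is not a perfect square (since 190 and 137 are distinct squarefree integers). Contradiction. Hence √137 ∉ Q(√190), so x^2 - 137 stays irreducible over Q(√190) and [Q(√190, √137) : Q(√190)] = 2. By the tower law, [Q(√190, √137) : Q] = 2 · 2 = 4.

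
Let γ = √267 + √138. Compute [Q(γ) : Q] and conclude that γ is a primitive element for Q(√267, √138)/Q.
[Q(γ) : Q] = 4 (equivalently, Q(γ) = Q(√267, √138))

Obviously Q(γ) ⊆ Q(√267, √138), and [Q(√267, √138):Q] = 4 (since 267, 138 are distinct squarefree integers > 1 with 36846 not a perfect square). To show equality we compute the minimal polynomial of γ. From γ = √267 + √138: γ^2 = 267 + 2√(36846) + 138 = 405 + 2√(36846), so γ^2 - 405 = 2√(36846); squaring, (γ^2 - 405)^2 = 4·36846, i.e. γ^4 - 810γ^2 + 164025 - 147384 = 0, i.e. γ^4 - 810γ^2 + 16641 = 0. So γ is a root of x^4 - 810x^2 + 16641. This polynomial is irreducible over Q: it has no rational root (each ±√267 ± √138 is irrational), and any factorization into two quadratics over Q would force √(36846) ∈ Q (pairing opposite roots) or √267, √138 ∈ Q (other pairings), all impossible. Hence [Q(γ):Q] = 4 = [Q(√267, √138):Q], so Q(γ) = Q(√267, √138).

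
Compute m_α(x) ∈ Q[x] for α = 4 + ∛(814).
m_α(x) = x^3 - 12x^2 + 48x - 878

Set β = α - 4 = ∛(814), so β^3 = 814. Then (α - 4)^3 - 814 = 0, i.e. α is a root of g(x) = (x - 4)^3 - 814 = x^3 - 12x^2 + 48x - 878. Since g(x) = h(x - 4) where h(x) = x^3 - 814, and h is irreducible over Q (because 814 is not a perfect cube, so h has no rational root, and a monic cubic with no rational root is irreducible), g is also irreducible (irreducibility is preserved under the substitution x → x - 4). Hence m_α(x) = x^3 - 12x^2 + 48x - 878.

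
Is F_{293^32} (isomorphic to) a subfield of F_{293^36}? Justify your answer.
No: F_{293^32} is not a subfield of F_{293^36}

F_{p^m} embeds in F_{p^n} iff m | n. Here 32 ∤ 36 (since 36 = 1·32 + 4 with remainder 4 ≠ 0), so F_{293^32} is not a subfield of F_{293^36}. Equivalently: if it were, the tower law would give 32 = [F_{293^32}:F_293] dividing [F_{293^36}:F_293] = 36, contradiction.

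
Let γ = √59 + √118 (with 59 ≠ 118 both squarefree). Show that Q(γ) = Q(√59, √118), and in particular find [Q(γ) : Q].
[Q(γ) : Q] = 4 (equivalently, Q(γ) = Q(√59, √118))

Obviously Q(γ) ⊆ Q(√59, √118), and [Q(√59, √118):Q] = 4 (since 59, 118 are distinct squarefree integers > 1 with 6962 not a perfect square). To show equality we compute the minimal polynomial of γ. From γ = √59 + √118: γ^2 = 59 + 2√(6962) + 118 = 177 + 2√(6962), so γ^2 - 177 = 2√(6962); squaring, (γ^2 - 177)^2 = 4·6962, i.e. γ^4 - 354γ^2 + 31329 - 27848 = 0, i.e. γ^4 - 354γ^2 + 3481 = 0. So γ is a root of x^4 - 354x^2 + 3481. This polynomial is irreducible over Q: it has no rational root (each ±√59 ± √118 is irrational), and any factorization into two quadratics over Q would force √(6962) ∈ Q (pairing opposite roots) or √59, √118 ∈ Q (other pairings), all impossible. Hence [Q(γ):Q] = 4 = [Q(√59, √118):Q], so Q(γ) = Q(√59, √118).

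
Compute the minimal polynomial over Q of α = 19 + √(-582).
m_α(x) = x^2 - 38x + 943

From α - 19 = √(-582), squaring gives (α - 19)^2 = -582, i.e. α^2 - 38α + 361 = -582, so α^2 - 38α + 943 = 0. The discriminant of x^2 - 38x + 943 is (-38)^2 - 4·(943) = 1444 - 3772 = -2328, and 4·(-582) is not a perfect square in Q since -582 is squarefree and ≠ 1. Hence x^2 - 38x + 943 is irreducible over Q and is the minimal polynomial of α.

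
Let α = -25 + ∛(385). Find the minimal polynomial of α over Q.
m_α(x) = x^3 + 75x^2 + 1875x + 15240

Set β = α + 25 = ∛(385), so β^3 = 385. Then (α + 25)^3 - 385 = 0, i.e. α is a root of g(x) = (x + 25)^3 - 385 = x^3 + 75x^2 + 1875x + 15240. Since g(x) = h(x + 25) where h(x) = x^3 - 385, and h is irreducible over Q (because 385 is not a perfect cube, so h has no rational root, and a monic cubic with no rational root is irreducible), g is also irreducible (irreducibility is preserved under the substitution x → x + 25). Hence m_α(x) = x^3 + 75x^2 + 1875x + 15240.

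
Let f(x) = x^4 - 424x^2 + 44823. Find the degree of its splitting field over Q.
[K : Q] = 4

Solving the quadratic in x^2: x^2 = (424 ± √(424^2 - 4·44823))/2 = (424 ± √484)/2 = (424 ± 22)/2, giving x^2 = 223 or x^2 = 201. So f(x) = (x^2 - 223)(x^2 - 201) and the roots of f are ±√223, ±√201. Hence the splitting field is K = Q(√223, √201). Since 223 and 201 are distinct squarefree integers > 1, their product 44823 is not a perfect square, so √201 ∉ Q(√223). By the tower law [K:Q] = [Q(√223,√201):Q(√223)] · [Q(√223):Q] = 2 · 2 = 4.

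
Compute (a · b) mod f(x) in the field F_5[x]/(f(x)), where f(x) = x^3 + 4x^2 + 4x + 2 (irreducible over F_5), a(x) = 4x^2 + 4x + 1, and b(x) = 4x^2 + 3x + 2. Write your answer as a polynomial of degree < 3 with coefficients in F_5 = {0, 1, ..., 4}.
a · b ≡ 4x^2 + 3x + 4 (mod f(x))

Multiply in F_5[x]: a(x)·b(x) = (4x^2 + 4x + 1)·(4x^2 + 3x + 2) = x^4 + 3x^3 + 4x^2 + x + 2. This has degree ≥ 3, so divide by f(x) over F_5: x^4 + 3x^3 + 4x^2 + x + 2 = (x + 4)·(x^3 + 4x^2 + 4x + 2) + (4x^2 + 3x + 4). Hence a·b ≡ 4x^2 + 3x + 4 (mod f). (F_5[x]/(f) is a field with 5^3 = 125 elements since f is irreducible of degree 3.)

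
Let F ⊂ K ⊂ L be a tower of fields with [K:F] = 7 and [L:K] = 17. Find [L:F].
[L:F] = 119

The tower law says that for any tower of field extensions F ⊂ K ⊂ L with finite degrees, [L:F] = [L:K] · [K:F]. Here this gives [L:F] = 17 · 7 = 119.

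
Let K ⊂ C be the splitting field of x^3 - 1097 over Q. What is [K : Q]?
[K : Q] = 6

The roots of x^3 - 1097 are ∛1097, ω∛1097, ω^2∛1097 where ω = e^(2πi/3) is a primitive cube root of unity, so K = Q(∛1097, ω). Now [Q(∛1097):Q] = 3 (since 1097 is not a perfect cube, x^3 - 1097 is irreducible) and [Q(ω):Q] = 2. Both 2 and 3 divide [K:Q], and [K:Q] ≤ 3·2 = 6, so [K:Q] = 6. (Equivalently: Q(∛1097) ⊂ R but ω ∉ R, so [K : Q(∛1097)] = 2.)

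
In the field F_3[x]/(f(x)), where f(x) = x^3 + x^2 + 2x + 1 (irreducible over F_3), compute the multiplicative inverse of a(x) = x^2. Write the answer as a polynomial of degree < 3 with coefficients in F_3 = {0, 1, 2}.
a(x)^(-1) ≡ 2x^2 + x (mod f(x))

Since f is irreducible over F_3, F_3[x]/(f) is a field and a(x) ≠ 0 has an inverse. Apply the extended Euclidean algorithm to f(x) and a(x) in F_3[x]: f(x) = (x + 1)·a(x) + (2x + 1);  a(x) = (2x + 2)·(2x + 1) + (1). The last nonzero remainder is the constant 1 = gcd(f, a) in F_3. Back-substituting through the division chain expresses 1 = s(x)·a(x) + t(x)·f(x) with s(x) ≡ 2x^2 + x (mod f), so a(x)^(-1) ≡ s(x) = 2x^2 + x (mod f). Check: (x^2)·(2x^2 + x) = 2x^4 + x^3 ≡ 1 (mod x^3 + x^2 + 2x + 1).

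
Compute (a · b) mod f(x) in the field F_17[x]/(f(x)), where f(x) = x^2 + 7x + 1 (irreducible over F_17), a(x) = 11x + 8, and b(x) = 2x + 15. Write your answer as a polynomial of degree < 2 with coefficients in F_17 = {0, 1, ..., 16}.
a · b ≡ 10x + 13 (mod f(x))

Multiply in F_17[x]: a(x)·b(x) = (11x + 8)·(2x + 15) = 5x^2 + 11x + 1. This has degree ≥ 2, so divide by f(x) over F_17: 5x^2 + 11x + 1 = (5)·(x^2 + 7x + 1) + (10x + 13). Hence a·b ≡ 10x + 13 (mod f). (F_17[x]/(f) is a field with 17^2 = 289 elements since f is irreducible of degree 2.)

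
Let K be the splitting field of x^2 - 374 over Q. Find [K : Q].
[K : Q] = 2

f(x) = x^2 - 374 factors as (x - √374)(x + √374). The splitting field is K = Q(√374). Since 374 is squarefree and > 1, it is not a perfect square, so x^2 - 374 is irreducible over Q and [Q(√374) : Q] = 2. Hence [K : Q] = 2.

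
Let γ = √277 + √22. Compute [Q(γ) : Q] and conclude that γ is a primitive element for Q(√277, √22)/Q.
[Q(γ) : Q] = 4 (equivalently, Q(γ) = Q(√277, √22))

Obviously Q(γ) ⊆ Q(√277, √22), and [Q(√277, √22):Q] = 4 (since 277, 22 are distinct squarefree integers > 1 with 6094 not a perfect square). To show equality we compute the minimal polynomial of γ. From γ = √277 + √22: γ^2 = 277 + 2√(6094) + 22 = 299 + 2√(6094), so γ^2 - 299 = 2√(6094); squaring, (γ^2 - 299)^2 = 4·6094, i.e. γ^4 - 598γ^2 + 89401 - 24376 = 0, i.e. γ^4 - 598γ^2 + 65025 = 0. So γ is a root of x^4 - 598x^2 + 65025. This polynomial is irreducible over Q: it has no rational root (each ±√277 ± √22 is irrational), and any factorization into two quadratics over Q would force √(6094) ∈ Q (pairing opposite roots) or √277, √22 ∈ Q (other pairings), all impossible. Hence [Q(γ):Q] = 4 = [Q(√277, √22):Q], so Q(γ) = Q(√277, √22).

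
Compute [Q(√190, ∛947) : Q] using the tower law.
[Q(√190, ∛947) : Q] = 6

Let L = Q(√190, ∛947). Since Q(√190) ⊂ L and [Q(√190):Q] = 2, the tower law gives 2 | [L:Q]. Likewise Q(∛947) ⊂ L with [Q(∛947):Q] = 3 (because 947 is not a perfect cube), so 3 | [L:Q]. As gcd(2,3) = 1, [L:Q] is divisible by 6. Conversely L is generated over Q by √190 and ∛947, so [L:Q] ≤ 2·3 = 6. Therefore [Q(√190, ∛947) : Q] = 6.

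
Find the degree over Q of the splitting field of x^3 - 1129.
[K : Q] = 6

The roots of x^3 - 1129 are ∛1129, ω∛1129, ω^2∛1129 where ω = e^(2πi/3) is a primitive cube root of unity, so K = Q(∛1129, ω). Now [Q(∛1129):Q] = 3 (since 1129 is not a perfect cube, x^3 - 1129 is irreducible) and [Q(ω):Q] = 2. Both 2 and 3 divide [K:Q], and [K:Q] ≤ 3·2 = 6, so [K:Q] = 6. (Equivalently: Q(∛1129) ⊂ R but ω ∉ R, so [K : Q(∛1129)] = 2.)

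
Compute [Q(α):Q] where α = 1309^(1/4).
[Q(α):Q] = 4

α is a root of x^4 - 1309. By Eisenstein's criterion at the prime p = 7 (which divides the constant term 1309 but p^2 = 49 does not, since 1309 is squarefree), x^4 - 1309 is irreducible over Q. Hence [Q(α):Q] = 4.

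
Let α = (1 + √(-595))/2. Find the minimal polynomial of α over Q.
m_α(x) = x^2 - x + 149

From 2α - 1 = √(-595), squaring gives (2α - 1)^2 = -595, i.e. 4α^2 - 4α + 1 = -595, so α^2 - α + (1 + 595)/4 = 0. Since -595 ≡ 1 (mod 4), (1 + 595)/4 = 149 ∈ Z. The polynomial x^2 - x + 149 has discriminant 1 - 4·(149) = -595, which is not a perfect square in Q (d = -595 is squarefree and ≠ 1), so x^2 - x + 149 is irreducible over Q. It is the minimal polynomial of α.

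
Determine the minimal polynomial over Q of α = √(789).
m_α(x) = x^2 - 789

α satisfies α^2 - 789 = 0, so x^2 - 789 annihilates α. Since d = 789 is squarefree and ≠ 1, it is not a perfect square in Q, so x^2 - 789 has no rational root and is therefore irreducible over Q (a degree-2 polynomial over a field is irreducible iff it has no root). Hence m_α(x) = x^2 - 789.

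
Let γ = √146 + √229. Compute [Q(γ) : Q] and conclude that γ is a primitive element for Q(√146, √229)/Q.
[Q(γ) : Q] = 4 (equivalently, Q(γ) = Q(√146, √229))

Obviously Q(γ) ⊆ Q(√146, √229), and [Q(√146, √229):Q] = 4 (since 146, 229 are distinct squarefree integers > 1 with 33434 not a perfect square). To show equality we compute the minimal polynomial of γ. From γ = √146 + √229: γ^2 = 146 + 2√(33434) + 229 = 375 + 2√(33434), so γ^2 - 375 = 2√(33434); squaring, (γ^2 - 375)^2 = 4·33434, i.e. γ^4 - 750γ^2 + 140625 - 133736 = 0, i.e. γ^4 - 750γ^2 + 6889 = 0. So γ is a root of x^4 - 750x^2 + 6889. This polynomial is irreducible over Q: it has no rational root (each ±√146 ± √229 is irrational), and any factorization into two quadratics over Q would force √(33434) ∈ Q (pairing opposite roots) or √146, √229 ∈ Q (other pairings), all impossible. Hence [Q(γ):Q] = 4 = [Q(√146, √229):Q], so Q(γ) = Q(√146, √229).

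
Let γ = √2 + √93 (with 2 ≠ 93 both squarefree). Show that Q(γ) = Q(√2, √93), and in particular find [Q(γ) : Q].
[Q(γ) : Q] = 4 (equivalently, Q(γ) = Q(√2, √93))

Obviously Q(γ) ⊆ Q(√2, √93), and [Q(√2, √93):Q] = 4 (since 2, 93 are distinct squarefree integers > 1 with 186 not a perfect square). To show equality we compute the minimal polynomial of γ. From γ = √2 + √93: γ^2 = 2 + 2√(186) + 93 = 95 + 2√(186), so γ^2 - 95 = 2√(186); squaring, (γ^2 - 95)^2 = 4·186, i.e. γ^4 - 190γ^2 + 9025 - 744 = 0, i.e. γ^4 - 190γ^2 + 8281 = 0. So γ is a root of x^4 - 190x^2 + 8281. This polynomial is irreducible over Q: it has no rational root (each ±√2 ± √93 is irrational), and any factorization into two quadratics over Q would force √(186) ∈ Q (pairing opposite roots) or √2, √93 ∈ Q (other pairings), all impossible. Hence [Q(γ):Q] = 4 = [Q(√2, √93):Q], so Q(γ) = Q(√2, √93).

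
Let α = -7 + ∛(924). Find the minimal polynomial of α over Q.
m_α(x) = x^3 + 21x^2 + 147x - 581

Set β = α + 7 = ∛(924), so β^3 = 924. Then (α + 7)^3 - 924 = 0, i.e. α is a root of g(x) = (x + 7)^3 - 924 = x^3 + 21x^2 + 147x - 581. Since g(x) = h(x + 7) where h(x) = x^3 - 924, and h is irreducible over Q (because 924 is not a perfect cube, so h has no rational root, and a monic cubic with no rational root is irreducible), g is also irreducible (irreducibility is preserved under the substitution x → x + 7). Hence m_α(x) = x^3 + 21x^2 + 147x - 581.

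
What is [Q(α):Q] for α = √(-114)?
[Q(α):Q] = 2

[Q(α):Q] equals the degree of the minimal polynomial of α. Here α^2 = -114 and x^2 + 114 is irreducible (d = -114 is squarefree, ≠ 1, hence not a square), so deg(m_α) = 2. Thus [Q(α):Q] = 2.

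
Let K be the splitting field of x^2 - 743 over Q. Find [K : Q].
[K : Q] = 2

f(x) = x^2 - 743 factors as (x - √743)(x + √743). The splitting field is K = Q(√743). Since 743 is squarefree and > 1, it is not a perfect square, so x^2 - 743 is irreducible over Q and [Q(√743) : Q] = 2. Hence [K : Q] = 2.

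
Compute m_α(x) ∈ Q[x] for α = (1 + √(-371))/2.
m_α(x) = x^2 - x + 93

From 2α - 1 = √(-371), squaring gives (2α - 1)^2 = -371, i.e. 4α^2 - 4α + 1 = -371, so α^2 - α + (1 + 371)/4 = 0. Since -371 ≡ 1 (mod 4), (1 + 371)/4 = 93 ∈ Z. The polynomial x^2 - x + 93 has discriminant 1 - 4·(93) = -371, which is not a perfect square in Q (d = -371 is squarefree and ≠ 1), so x^2 - x + 93 is irreducible over Q. It is the minimal polynomial of α.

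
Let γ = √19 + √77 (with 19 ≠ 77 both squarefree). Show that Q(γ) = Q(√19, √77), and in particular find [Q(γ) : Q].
[Q(γ) : Q] = 4 (equivalently, Q(γ) = Q(√19, √77))

Obviously Q(γ) ⊆ Q(√19, √77), and [Q(√19, √77):Q] = 4 (since 19, 77 are distinct squarefree integers > 1 with 1463 not a perfect square). To show equality we compute the minimal polynomial of γ. From γ = √19 + √77: γ^2 = 19 + 2√(1463) + 77 = 96 + 2√(1463), so γ^2 - 96 = 2√(1463); squaring, (γ^2 - 96)^2 = 4·1463, i.e. γ^4 - 192γ^2 + 9216 - 5852 = 0, i.e. γ^4 - 192γ^2 + 3364 = 0. So γ is a root of x^4 - 192x^2 + 3364. This polynomial is irreducible over Q: it has no rational root (each ±√19 ± √77 is irrational), and any factorization into two quadratics over Q would force √(1463) ∈ Q (pairing opposite roots) or √19, √77 ∈ Q (other pairings), all impossible. Hence [Q(γ):Q] = 4 = [Q(√19, √77):Q], so Q(γ) = Q(√19, √77).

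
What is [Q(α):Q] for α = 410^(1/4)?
[Q(α):Q] = 4

α is a root of x^4 - 410. By Eisenstein's criterion at the prime p = 2 (which divides the constant term 410 but p^2 = 4 does not, since 410 is squarefree), x^4 - 410 is irreducible over Q. Hence [Q(α):Q] = 4.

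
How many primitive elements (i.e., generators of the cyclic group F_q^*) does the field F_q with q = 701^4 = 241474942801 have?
There are φ(241474942800) = 47138734080 primitive elements

F_q^* is cyclic of order q - 1 = 241474942800. A cyclic group of order m has exactly φ(m) generators. Here m = 241474942800 = 2^4 · 3^3 · 5^2 · 7 · 13 · 17 · 97 · 149, so the number of primitive elements is φ(241474942800) = 47138734080.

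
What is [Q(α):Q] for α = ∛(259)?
[Q(α):Q] = 3

The minimal polynomial of α is x^3 - 259, irreducible over Q since 259 is not a perfect cube (so x^3 - 259 has no rational root). Hence [Q(α):Q] = deg(m_α) = 3.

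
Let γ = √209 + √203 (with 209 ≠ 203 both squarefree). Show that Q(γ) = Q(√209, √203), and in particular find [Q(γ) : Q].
[Q(γ) : Q] = 4 (equivalently, Q(γ) = Q(√209, √203))

Obviously Q(γ) ⊆ Q(√209, √203), and [Q(√209, √203):Q] = 4 (since 209, 203 are distinct squarefree integers > 1 with 42427 not a perfect square). To show equality we compute the minimal polynomial of γ. From γ = √209 + √203: γ^2 = 209 + 2√(42427) + 203 = 412 + 2√(42427), so γ^2 - 412 = 2√(42427); squaring, (γ^2 - 412)^2 = 4·42427, i.e. γ^4 - 824γ^2 + 169744 - 169708 = 0, i.e. γ^4 - 824γ^2 + 36 = 0. So γ is a root of x^4 - 824x^2 + 36. This polynomial is irreducible over Q: it has no rational root (each ±√209 ± √203 is irrational), and any factorization into two quadratics over Q would force √(42427) ∈ Q (pairing opposite roots) or √209, √203 ∈ Q (other pairings), all impossible. Hence [Q(γ):Q] = 4 = [Q(√209, √203):Q], so Q(γ) = Q(√209, √203).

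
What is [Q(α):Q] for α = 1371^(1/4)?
[Q(α):Q] = 4

α is a root of x^4 - 1371. By Eisenstein's criterion at the prime p = 3 (which divides the constant term 1371 but p^2 = 9 does not, since 1371 is squarefree), x^4 - 1371 is irreducible over Q. Hence [Q(α):Q] = 4.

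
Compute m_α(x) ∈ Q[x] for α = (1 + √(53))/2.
m_α(x) = x^2 - x - 13

From 2α - 1 = √(53), squaring gives (2α - 1)^2 = 53, i.e. 4α^2 - 4α + 1 = 53, so α^2 - α + (1 - 53)/4 = 0. Since 53 ≡ 1 (mod 4), (1 - 53)/4 = -13 ∈ Z. The polynomial x^2 - x - 13 has discriminant 1 - 4·(-13) = 53, which is not a perfect square in Q (d = 53 is squarefree and ≠ 1), so x^2 - x - 13 is irreducible over Q. It is the minimal polynomial of α.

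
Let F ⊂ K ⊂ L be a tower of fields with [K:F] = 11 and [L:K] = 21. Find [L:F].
[L:F] = 231

The tower law says that for any tower of field extensions F ⊂ K ⊂ L with finite degrees, [L:F] = [L:K] · [K:F]. Here this gives [L:F] = 21 · 11 = 231.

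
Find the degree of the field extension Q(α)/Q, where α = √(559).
[Q(α):Q] = 2

[Q(α):Q] equals the degree of the minimal polynomial of α. Here α^2 = 559 and x^2 - 559 is irreducible (d = 559 is squarefree, ≠ 1, hence not a square), so deg(m_α) = 2. Thus [Q(α):Q] = 2.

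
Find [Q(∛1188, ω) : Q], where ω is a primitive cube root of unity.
[Q(∛1188, ω) : Q] = 6

[Q(∛1188):Q] = 3 (min poly x^3 - 1188, irreducible since 1188 is not a perfect cube). [Q(ω):Q] = 2 (min poly x^2 + x + 1). Since Q(∛1188) ⊂ R and ω ∉ R, we have ω ∉ Q(∛1188), so x^2 + x + 1 remains irreducible over Q(∛1188) and [Q(∛1188, ω) : Q(∛1188)] = 2. By the tower law, [Q(∛1188, ω) : Q] = 3 · 2 = 6. (In fact Q(∛1188, ω) is the splitting field of x^3 - 1188 over Q.)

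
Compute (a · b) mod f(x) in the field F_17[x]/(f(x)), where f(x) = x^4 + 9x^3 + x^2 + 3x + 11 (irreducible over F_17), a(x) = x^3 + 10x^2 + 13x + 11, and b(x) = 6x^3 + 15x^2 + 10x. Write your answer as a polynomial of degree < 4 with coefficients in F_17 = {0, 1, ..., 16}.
a · b ≡ 3x^3 + 4x^2 + 5x + 3 (mod f(x))

Multiply in F_17[x]: a(x)·b(x) = (x^3 + 10x^2 + 13x + 11)·(6x^3 + 15x^2 + 10x) = 6x^6 + 7x^5 + 4x^3 + 6x^2 + 8x. This has degree ≥ 4, so divide by f(x) over F_17: 6x^6 + 7x^5 + 4x^3 + 6x^2 + 8x = (6x^2 + 4x + 9)·(x^4 + 9x^3 + x^2 + 3x + 11) + (3x^3 + 4x^2 + 5x + 3). Hence a·b ≡ 3x^3 + 4x^2 + 5x + 3 (mod f). (F_17[x]/(f) is a field with 17^4 = 83521 elements since f is irreducible of degree 4.)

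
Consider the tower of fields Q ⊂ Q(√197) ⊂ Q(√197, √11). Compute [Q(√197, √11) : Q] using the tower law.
[Q(√197, √11) : Q] = 4

[Q(√197):Q] = 2 (min poly x^2 - 197, irreducible since 197 is squarefree > 1). For the top step, suppose √11 ∈ Q(√197), say √11 = c + d√197 with c, d ∈ Q. Squaring: 11 = c^2 + 197d^2 + 2cd√197. Since √197 ∉ Q this forces 2cd = 0. If d = 0 then √11 = c ∈ Q, contradicting 11 squarefree > 1. If c = 0 then 11 = 197d^2, so 197·11 = (197d)^2 is a perfect square in Q — but 197·11 = 2167 is not a perfect square (since 197 and 11 are distinct squarefree integers). Contradiction. Hence √11 ∉ Q(√197), so x^2 - 11 stays irreducible over Q(√197) and [Q(√197, √11) : Q(√197)] = 2. By the tower law, [Q(√197, √11) : Q] = 2 · 2 = 4.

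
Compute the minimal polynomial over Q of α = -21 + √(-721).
m_α(x) = x^2 + 42x + 1162

From α + 21 = √(-721), squaring gives (α + 21)^2 = -721, i.e. α^2 + 42α + 441 = -721, so α^2 + 42α + 1162 = 0. The discriminant of x^2 + 42x + 1162 is (42)^2 - 4·(1162) = 1764 - 4648 = -2884, and 4·(-721) is not a perfect square in Q since -721 is squarefree and ≠ 1. Hence x^2 + 42x + 1162 is irreducible over Q and is the minimal polynomial of α.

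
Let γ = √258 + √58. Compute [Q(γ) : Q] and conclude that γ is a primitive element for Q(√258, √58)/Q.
[Q(γ) : Q] = 4 (equivalently, Q(γ) = Q(√258, √58))

Obviously Q(γ) ⊆ Q(√258, √58), and [Q(√258, √58):Q] = 4 (since 258, 58 are distinct squarefree integers > 1 with 14964 not a perfect square). To show equality we compute the minimal polynomial of γ. From γ = √258 + √58: γ^2 = 258 + 2√(14964) + 58 = 316 + 2√(14964), so γ^2 - 316 = 2√(14964); squaring, (γ^2 - 316)^2 = 4·14964, i.e. γ^4 - 632γ^2 + 99856 - 59856 = 0, i.e. γ^4 - 632γ^2 + 40000 = 0. So γ is a root of x^4 - 632x^2 + 40000. This polynomial is irreducible over Q: it has no rational root (each ±√258 ± √58 is irrational), and any factorization into two quadratics over Q would force √(14964) ∈ Q (pairing opposite roots) or √258, √58 ∈ Q (other pairings), all impossible. Hence [Q(γ):Q] = 4 = [Q(√258, √58):Q], so Q(γ) = Q(√258, √58).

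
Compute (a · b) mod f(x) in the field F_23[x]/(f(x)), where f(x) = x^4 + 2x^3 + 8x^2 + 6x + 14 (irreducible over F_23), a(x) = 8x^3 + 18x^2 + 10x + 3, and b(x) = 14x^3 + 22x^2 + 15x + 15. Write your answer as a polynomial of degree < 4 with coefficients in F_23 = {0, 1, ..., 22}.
a · b ≡ 12x^3 + 3x^2 + 8x + 9 (mod f(x))

Multiply in F_23[x]: a(x)·b(x) = (8x^3 + 18x^2 + 10x + 3)·(14x^3 + 22x^2 + 15x + 15) = 20x^6 + 14x^5 + 12x^4 + 8x^3 + 3x^2 + 11x + 22. This has degree ≥ 4, so divide by f(x) over F_23: 20x^6 + 14x^5 + 12x^4 + 8x^3 + 3x^2 + 11x + 22 = (20x^2 + 20x + 19)·(x^4 + 2x^3 + 8x^2 + 6x + 14) + (12x^3 + 3x^2 + 8x + 9). Hence a·b ≡ 12x^3 + 3x^2 + 8x + 9 (mod f). (F_23[x]/(f) is a field with 23^4 = 279841 elements since f is irreducible of degree 4.)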